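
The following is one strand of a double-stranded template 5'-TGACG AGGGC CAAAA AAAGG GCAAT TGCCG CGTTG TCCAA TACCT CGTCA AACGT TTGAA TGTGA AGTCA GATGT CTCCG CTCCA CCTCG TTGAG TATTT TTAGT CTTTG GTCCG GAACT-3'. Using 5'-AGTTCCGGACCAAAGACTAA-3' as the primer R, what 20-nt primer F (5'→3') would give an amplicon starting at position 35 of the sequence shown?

5'-GTCCAATACCTCGTCAAACG-3'

The reverse primer's reverse complement TTAGTCTTTGGTCCGGAACT matches the template at positions 101–120; the product starts at position 35.
The forward primer is identical to the top strand over positions 35–54: GTCCAATACCTCGTCAAACG.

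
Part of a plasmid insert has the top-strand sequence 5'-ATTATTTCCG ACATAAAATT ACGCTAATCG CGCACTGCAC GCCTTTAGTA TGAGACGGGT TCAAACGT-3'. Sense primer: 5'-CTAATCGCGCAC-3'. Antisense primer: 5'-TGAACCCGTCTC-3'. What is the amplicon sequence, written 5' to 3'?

5'-CTAATCGCGCACTGCACGCCTTTAGTATGAGACGGGTTCA-3'

Forward primer CTAATCGCGCAC is found on the top strand at positions 24–35.
Reverse complement of the reverse primer: GAGACGGGTTCA. This occurs on the top strand at positions 52–63.
The product is the template from position 24 through 63 (40 bp).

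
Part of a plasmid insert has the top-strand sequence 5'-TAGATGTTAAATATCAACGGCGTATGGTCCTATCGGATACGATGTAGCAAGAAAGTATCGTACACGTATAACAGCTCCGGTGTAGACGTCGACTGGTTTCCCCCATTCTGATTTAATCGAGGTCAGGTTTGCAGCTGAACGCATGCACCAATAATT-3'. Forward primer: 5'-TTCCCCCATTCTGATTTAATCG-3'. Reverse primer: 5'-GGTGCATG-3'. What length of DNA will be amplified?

Forward primer TTCCCCCATTCTGATTTAATCG is found on the top strand at positions 98–119.
Reverse complement of the reverse primer: CATGCACC. This occurs on the top strand at positions 142–149.
The product runs from position 98 to position 149, so its length is 149 − 98 + 1 = 52 bp.

52 bp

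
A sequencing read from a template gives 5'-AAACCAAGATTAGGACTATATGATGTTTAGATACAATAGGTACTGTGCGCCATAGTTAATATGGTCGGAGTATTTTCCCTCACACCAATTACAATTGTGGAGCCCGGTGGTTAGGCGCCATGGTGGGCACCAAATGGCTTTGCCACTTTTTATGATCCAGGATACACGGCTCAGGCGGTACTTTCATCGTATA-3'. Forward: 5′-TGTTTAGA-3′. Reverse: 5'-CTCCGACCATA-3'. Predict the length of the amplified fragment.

47 bp

Forward primer TGTTTAGA is found on the top strand at positions 24–31.
Reverse complement of the reverse primer: TATGGTCGGAG. This occurs on the top strand at positions 60–70.
Amplicon spans positions 24–70: 47 bp.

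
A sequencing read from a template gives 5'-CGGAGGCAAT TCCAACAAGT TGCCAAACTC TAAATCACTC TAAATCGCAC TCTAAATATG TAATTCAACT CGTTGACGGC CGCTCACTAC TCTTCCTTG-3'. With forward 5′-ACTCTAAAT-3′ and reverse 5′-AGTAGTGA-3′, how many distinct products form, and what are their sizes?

The forward primer ACTCTAAAT matches the top strand at positions 27–35, 37–45, 49–57.
The reverse primer's reverse complement is TCACTACT, matching at positions 84–91.
Each forward site pairs with the reverse site to give a product ending at position 91: sizes 65, 55, 43 bp.

Three products: 65 bp, 55 bp, 43 bp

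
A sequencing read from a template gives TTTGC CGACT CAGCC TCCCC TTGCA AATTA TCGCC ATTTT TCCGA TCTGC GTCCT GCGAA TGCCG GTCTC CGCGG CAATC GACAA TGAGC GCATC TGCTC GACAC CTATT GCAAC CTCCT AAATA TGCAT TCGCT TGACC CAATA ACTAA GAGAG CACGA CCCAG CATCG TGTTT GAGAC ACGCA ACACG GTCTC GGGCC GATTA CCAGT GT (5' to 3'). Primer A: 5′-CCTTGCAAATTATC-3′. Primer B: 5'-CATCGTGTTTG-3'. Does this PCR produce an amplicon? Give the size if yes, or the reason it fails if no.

Primer A (CCTTGCAAATTATC) matches the top strand at positions 19–32 (3' end points downstream).
Primer B (CATCGTGTTTG) also matches the top strand directly, at positions 166–176 — its reverse complement CAAACACGATG is not present.
Both primers anneal to the bottom strand with 3' ends pointing the same way, so neither can prime synthesis back toward the other.

No product — both primers anneal to the same strand and extend in the same direction.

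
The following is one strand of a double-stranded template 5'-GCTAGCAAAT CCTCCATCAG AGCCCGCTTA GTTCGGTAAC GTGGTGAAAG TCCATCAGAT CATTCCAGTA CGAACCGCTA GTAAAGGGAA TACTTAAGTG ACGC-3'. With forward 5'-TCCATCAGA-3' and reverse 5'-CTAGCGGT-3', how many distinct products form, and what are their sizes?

Two products: 69 bp, 31 bp

The forward primer TCCATCAGA matches the top strand at positions 13–21, 51–59.
The reverse primer's reverse complement is ACCGCTAG, matching at positions 74–81.
Each forward site pairs with the reverse site to give a product ending at position 81: sizes 69, 31 bp.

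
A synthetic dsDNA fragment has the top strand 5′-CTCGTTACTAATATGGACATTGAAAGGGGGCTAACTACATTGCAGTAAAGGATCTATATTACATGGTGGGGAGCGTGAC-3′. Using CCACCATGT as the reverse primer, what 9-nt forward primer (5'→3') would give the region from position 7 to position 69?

5'-ACTAATATG-3'

The reverse primer's reverse complement ACATGGTGG matches the template at positions 61–69; the product starts at position 7.
The forward primer is identical to the top strand over positions 7–15: ACTAATATG.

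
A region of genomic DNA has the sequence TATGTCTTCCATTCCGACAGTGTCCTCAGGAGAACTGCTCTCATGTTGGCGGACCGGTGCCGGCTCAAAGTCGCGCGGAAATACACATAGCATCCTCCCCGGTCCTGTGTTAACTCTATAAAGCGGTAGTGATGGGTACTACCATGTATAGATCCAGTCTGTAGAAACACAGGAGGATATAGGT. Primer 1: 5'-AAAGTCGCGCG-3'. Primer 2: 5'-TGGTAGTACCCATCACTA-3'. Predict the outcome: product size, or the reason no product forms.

Primer 1 (AAAGTCGCGCG) matches the top strand at positions 67–77; it acts as a forward primer.
Primer 2's reverse complement is TAGTGATGGGTACTACCA, matching the top strand at positions 127–144; it acts as a reverse primer.
The 3' ends face each other across positions 67–144, giving a 78 bp product.

Yes — a 78 bp product.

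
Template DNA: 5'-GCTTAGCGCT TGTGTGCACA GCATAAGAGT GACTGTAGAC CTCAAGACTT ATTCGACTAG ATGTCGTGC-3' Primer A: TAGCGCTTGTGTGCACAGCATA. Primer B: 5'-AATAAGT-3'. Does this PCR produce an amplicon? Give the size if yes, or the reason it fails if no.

Yes — a 50 bp product.

Primer A (TAGCGCTTGTGTGCACAGCATA) matches the top strand at positions 4–25; it acts as a forward primer.
Primer B's reverse complement is ACTTATT, matching the top strand at positions 47–53; it acts as a reverse primer.
The 3' ends face each other across positions 4–53, giving a 50 bp product.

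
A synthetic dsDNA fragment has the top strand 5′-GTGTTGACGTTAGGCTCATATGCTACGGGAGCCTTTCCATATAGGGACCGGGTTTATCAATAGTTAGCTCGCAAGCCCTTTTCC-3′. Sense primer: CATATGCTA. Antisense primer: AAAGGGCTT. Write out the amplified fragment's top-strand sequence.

5'-CATATGCTACGGGAGCCTTTCCATATAGGGACCGGGTTTATCAATAGTTAGCTCGCAAGCCCTTT-3'

Forward primer CATATGCTA is found on the top strand at positions 17–25.
Reverse complement of the reverse primer: AAGCCCTTT. This occurs on the top strand at positions 73–81.
The product is the template from position 17 through 81 (65 bp).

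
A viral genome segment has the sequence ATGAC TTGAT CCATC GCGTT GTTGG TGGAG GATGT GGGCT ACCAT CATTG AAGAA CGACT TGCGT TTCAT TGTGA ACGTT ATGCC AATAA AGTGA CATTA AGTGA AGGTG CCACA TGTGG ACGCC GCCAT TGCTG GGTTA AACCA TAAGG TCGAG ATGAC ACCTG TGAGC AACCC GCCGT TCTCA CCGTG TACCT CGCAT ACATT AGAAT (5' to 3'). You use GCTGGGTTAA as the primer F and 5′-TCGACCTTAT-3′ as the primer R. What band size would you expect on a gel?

Forward primer GCTGGGTTAA is found on the top strand at positions 132–141.
Taking the reverse complement of TCGACCTTAT gives ATAAGGTCGA, found at positions 145–154 on the template; the primer anneals here to the top strand with its 3' end pointing upstream.
The product runs from position 132 to position 154, so its length is 154 − 132 + 1 = 23 bp.

23 bp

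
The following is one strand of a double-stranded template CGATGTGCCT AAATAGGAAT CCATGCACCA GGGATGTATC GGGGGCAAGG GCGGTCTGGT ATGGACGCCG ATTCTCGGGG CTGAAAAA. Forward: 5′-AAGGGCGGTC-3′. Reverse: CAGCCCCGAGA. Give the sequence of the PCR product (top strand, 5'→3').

Scanning the template, AAGGGCGGTC occurs at positions 47–56; this primer anneals to the bottom strand there with its 3' end pointing downstream.
The reverse primer's reverse complement is TCTCGGGGCTG, which matches the template at positions 73–83.
The product is the template from position 47 through 83 (37 bp).

5'-AAGGGCGGTCTGGTATGGACGCCGATTCTCGGGGCTG-3'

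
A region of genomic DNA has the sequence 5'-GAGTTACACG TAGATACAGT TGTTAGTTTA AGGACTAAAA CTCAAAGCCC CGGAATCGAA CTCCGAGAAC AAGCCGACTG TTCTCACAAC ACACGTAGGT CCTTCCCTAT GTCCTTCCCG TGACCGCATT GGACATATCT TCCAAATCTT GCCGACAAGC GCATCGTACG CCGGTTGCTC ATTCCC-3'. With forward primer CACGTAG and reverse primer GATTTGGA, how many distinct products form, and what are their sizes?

Two products: 142 bp, 57 bp

The forward primer CACGTAG matches the top strand at positions 7–13, 92–98.
The reverse primer's reverse complement is TCCAAATC, matching at positions 141–148.
Each forward site pairs with the reverse site to give a product ending at position 148: sizes 142, 57 bp.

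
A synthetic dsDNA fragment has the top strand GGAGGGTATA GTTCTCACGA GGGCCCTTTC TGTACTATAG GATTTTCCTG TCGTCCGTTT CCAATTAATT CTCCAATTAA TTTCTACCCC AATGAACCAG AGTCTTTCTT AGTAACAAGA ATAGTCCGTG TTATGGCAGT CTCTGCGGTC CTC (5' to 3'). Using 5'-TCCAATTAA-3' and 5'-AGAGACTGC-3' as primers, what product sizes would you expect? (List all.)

85 bp, 73 bp

The forward primer TCCAATTAA matches the top strand at positions 60–68, 72–80.
The reverse primer's reverse complement is GCAGTCTCT, matching at positions 136–144.
Each forward site pairs with the reverse site to give a product ending at position 144: sizes 85, 73 bp.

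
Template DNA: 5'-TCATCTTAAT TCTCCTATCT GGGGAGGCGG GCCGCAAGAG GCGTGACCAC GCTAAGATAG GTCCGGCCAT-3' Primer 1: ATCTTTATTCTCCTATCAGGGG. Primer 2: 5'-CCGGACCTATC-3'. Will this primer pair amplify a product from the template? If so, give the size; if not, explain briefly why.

No product — primer 1 has no binding site in the template.

Primer 1 (ATCTTTATTCTCCTATCAGGGG) does not match the top strand, and its reverse complement CCCCTGATAGGAGAATAAAGAT does not match either.
With no annealing site for primer 1, no amplification occurs.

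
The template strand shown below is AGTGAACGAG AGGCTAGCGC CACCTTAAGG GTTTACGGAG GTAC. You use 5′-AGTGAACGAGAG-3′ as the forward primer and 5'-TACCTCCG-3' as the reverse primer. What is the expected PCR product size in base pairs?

43 bp

The forward primer matches the template at positions 1–12.
Taking the reverse complement of TACCTCCG gives CGGAGGTA, found at positions 36–43 on the template; the primer anneals here to the top strand with its 3' end pointing upstream.
The product runs from position 1 to position 43, so its length is 43 − 1 + 1 = 43 bp.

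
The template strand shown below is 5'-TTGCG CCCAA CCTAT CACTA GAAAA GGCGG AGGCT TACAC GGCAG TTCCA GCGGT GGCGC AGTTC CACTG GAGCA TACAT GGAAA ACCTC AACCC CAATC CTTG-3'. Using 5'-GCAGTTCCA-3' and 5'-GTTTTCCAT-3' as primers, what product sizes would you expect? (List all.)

The forward primer GCAGTTCCA matches the top strand at positions 42–50, 59–67.
The reverse primer's reverse complement is ATGGAAAAC, matching at positions 79–87.
Each forward site pairs with the reverse site to give a product ending at position 87: sizes 46, 29 bp.

46 bp, 29 bp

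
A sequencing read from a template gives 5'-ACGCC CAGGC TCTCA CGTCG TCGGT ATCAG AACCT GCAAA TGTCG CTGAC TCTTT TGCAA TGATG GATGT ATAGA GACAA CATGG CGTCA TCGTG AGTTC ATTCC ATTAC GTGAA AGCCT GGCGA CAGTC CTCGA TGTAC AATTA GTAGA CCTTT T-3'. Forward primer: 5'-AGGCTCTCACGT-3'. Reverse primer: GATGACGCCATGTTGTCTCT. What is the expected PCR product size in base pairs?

Scanning the template, AGGCTCTCACGT occurs at positions 7–18; this primer anneals to the bottom strand there with its 3' end pointing downstream.
Taking the reverse complement of GATGACGCCATGTTGTCTCT gives AGAGACAACATGGCGTCATC, found at positions 73–92 on the template; the primer anneals here to the top strand with its 3' end pointing upstream.
Amplicon spans positions 7–92: 86 bp.

86 bp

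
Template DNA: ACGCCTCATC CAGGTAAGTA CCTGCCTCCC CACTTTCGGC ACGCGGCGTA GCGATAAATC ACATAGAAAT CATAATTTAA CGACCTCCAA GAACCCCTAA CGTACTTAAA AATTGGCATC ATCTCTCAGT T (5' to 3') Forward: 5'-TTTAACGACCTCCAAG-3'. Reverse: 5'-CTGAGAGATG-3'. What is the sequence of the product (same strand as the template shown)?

5'-TTTAACGACCTCCAAGAACCCCTAACGTACTTAAAAATTGGCATCATCTCTCAG-3'

Forward primer TTTAACGACCTCCAAG is found on the top strand at positions 76–91.
Reverse complement of the reverse primer: CATCTCTCAG. This occurs on the top strand at positions 120–129.
The product is the template from position 76 through 129 (54 bp).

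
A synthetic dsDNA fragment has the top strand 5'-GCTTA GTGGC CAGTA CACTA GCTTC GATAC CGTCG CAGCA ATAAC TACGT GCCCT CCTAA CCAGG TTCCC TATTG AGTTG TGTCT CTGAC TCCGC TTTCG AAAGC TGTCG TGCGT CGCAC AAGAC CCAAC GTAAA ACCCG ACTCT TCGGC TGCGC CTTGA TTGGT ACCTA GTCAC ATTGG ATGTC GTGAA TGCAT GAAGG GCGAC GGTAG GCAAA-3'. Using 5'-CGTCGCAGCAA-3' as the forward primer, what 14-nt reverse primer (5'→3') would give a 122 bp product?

The forward primer binds at positions 31–41, so a 122 bp product ends at position 31 + 122 − 1 = 152.
The reverse primer anneals to the top strand over positions 139–152, i.e. to CGACTCTTCGGCTG.
Its sequence written 5'→3' is the reverse complement: CAGCCGAAGAGTCG.

5'-CAGCCGAAGAGTCG-3'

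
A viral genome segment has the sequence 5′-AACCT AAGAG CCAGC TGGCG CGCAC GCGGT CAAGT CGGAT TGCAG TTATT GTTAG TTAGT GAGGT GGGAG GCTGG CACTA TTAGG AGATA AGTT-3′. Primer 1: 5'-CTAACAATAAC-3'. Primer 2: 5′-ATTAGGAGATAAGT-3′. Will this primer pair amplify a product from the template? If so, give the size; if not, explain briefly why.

Primer 1 (CTAACAATAAC) has reverse complement GTTATTGTTAG, which matches the top strand at positions 45–55; primer 1 anneals to the top strand there with its 3' end pointing upstream toward position 45.
Primer 2 (ATTAGGAGATAAGT) matches the top strand directly at positions 80–93; it anneals to the bottom strand with its 3' end pointing downstream toward position 93.
The 3' ends diverge (primer 1 extends toward position 1, primer 2 toward position 94), so the primers never converge on a shared product.

No product — the primers' 3' ends point away from each other.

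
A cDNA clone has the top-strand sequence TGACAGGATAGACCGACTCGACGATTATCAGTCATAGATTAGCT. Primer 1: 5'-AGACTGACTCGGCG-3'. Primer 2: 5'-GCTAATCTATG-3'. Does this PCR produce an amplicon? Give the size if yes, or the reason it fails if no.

No product — primer 1 has no binding site in the template.

Primer 1 (AGACTGACTCGGCG) does not match the top strand, and its reverse complement CGCCGAGTCAGTCT does not match either.
With no annealing site for primer 1, no amplification occurs.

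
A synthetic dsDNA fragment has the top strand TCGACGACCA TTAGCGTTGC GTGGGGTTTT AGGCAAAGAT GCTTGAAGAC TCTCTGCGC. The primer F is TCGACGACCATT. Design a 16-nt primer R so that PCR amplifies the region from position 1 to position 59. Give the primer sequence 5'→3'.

The product's 3' end on the top strand is position 59.
The reverse primer anneals to the top strand over positions 44–59, i.e. to TGAAGACTCTCTGCGC.
Its sequence written 5'→3' is the reverse complement: GCGCAGAGAGTCTTCA.

5'-GCGCAGAGAGTCTTCA-3'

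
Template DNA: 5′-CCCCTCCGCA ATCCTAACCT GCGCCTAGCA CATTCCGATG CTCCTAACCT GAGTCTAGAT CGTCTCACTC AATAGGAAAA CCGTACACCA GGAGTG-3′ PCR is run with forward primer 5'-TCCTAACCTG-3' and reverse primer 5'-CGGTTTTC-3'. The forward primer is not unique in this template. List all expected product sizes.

72 bp, 42 bp

The forward primer TCCTAACCTG matches the top strand at positions 12–21, 42–51.
The reverse primer's reverse complement is GAAAACCG, matching at positions 76–83.
Each forward site pairs with the reverse site to give a product ending at position 83: sizes 72, 42 bp.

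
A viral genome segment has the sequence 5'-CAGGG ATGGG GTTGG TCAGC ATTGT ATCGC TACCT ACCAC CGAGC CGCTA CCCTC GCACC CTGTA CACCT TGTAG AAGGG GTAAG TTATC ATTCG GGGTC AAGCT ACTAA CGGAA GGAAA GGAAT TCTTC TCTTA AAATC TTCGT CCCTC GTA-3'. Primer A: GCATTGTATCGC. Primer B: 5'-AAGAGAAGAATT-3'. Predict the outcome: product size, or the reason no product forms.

Primer A (GCATTGTATCGC) matches the top strand at positions 19–30; it acts as a forward primer.
Primer B's reverse complement is AATTCTTCTCTT, matching the top strand at positions 123–134; it acts as a reverse primer.
The 3' ends face each other across positions 19–134, giving a 116 bp product.

Yes — a 116 bp product.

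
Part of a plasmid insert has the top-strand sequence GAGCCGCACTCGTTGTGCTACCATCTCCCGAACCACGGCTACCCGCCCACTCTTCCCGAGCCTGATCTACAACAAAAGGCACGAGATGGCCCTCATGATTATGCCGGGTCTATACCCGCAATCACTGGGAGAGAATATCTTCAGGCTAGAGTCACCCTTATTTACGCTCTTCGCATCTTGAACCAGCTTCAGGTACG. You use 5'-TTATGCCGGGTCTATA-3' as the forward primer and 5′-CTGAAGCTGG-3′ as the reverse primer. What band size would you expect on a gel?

Forward primer TTATGCCGGGTCTATA is found on the top strand at positions 99–114.
Reverse complement of the reverse primer: CCAGCTTCAG. This occurs on the top strand at positions 183–192.
The product runs from position 99 to position 192, so its length is 192 − 99 + 1 = 94 bp.

94 bp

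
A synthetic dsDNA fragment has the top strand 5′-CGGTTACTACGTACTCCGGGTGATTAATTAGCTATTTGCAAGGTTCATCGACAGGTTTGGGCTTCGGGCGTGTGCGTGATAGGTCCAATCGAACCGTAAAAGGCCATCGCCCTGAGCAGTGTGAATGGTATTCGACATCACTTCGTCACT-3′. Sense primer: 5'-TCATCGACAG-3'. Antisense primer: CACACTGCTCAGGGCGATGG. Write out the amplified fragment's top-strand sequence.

Forward primer TCATCGACAG is found on the top strand at positions 45–54.
The reverse primer's reverse complement is CCATCGCCCTGAGCAGTGTG, which matches the template at positions 104–123.
The product is the template from position 45 through 123 (79 bp).

5'-TCATCGACAGGTTTGGGCTTCGGGCGTGTGCGTGATAGGTCCAATCGAACCGTAAAAGGCCATCGCCCTGAGCAGTGTG-3'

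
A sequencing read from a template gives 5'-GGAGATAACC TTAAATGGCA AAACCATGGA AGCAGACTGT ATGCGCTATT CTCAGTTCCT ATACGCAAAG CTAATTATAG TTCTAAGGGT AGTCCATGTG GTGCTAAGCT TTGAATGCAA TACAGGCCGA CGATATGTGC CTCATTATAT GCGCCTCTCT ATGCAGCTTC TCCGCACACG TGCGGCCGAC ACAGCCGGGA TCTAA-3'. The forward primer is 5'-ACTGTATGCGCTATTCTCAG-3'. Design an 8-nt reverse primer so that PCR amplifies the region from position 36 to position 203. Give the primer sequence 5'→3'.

The product's 3' end on the top strand is position 203.
The reverse primer anneals to the top strand over positions 196–203, i.e. to CGGGATCT.
Its sequence written 5'→3' is the reverse complement: AGATCCCG.

5'-AGATCCCG-3'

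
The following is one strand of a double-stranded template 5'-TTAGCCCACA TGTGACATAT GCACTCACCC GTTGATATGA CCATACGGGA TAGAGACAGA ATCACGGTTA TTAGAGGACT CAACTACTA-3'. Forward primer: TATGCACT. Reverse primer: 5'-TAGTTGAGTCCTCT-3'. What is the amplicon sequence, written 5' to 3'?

The forward primer matches the template at positions 18–25.
Taking the reverse complement of TAGTTGAGTCCTCT gives AGAGGACTCAACTA, found at positions 73–86 on the template; the primer anneals here to the top strand with its 3' end pointing upstream.
The product is the template from position 18 through 86 (69 bp).

5'-TATGCACTCACCCGTTGATATGACCATACGGGATAGAGACAGAATCACGGTTATTAGAGGACTCAACTA-3'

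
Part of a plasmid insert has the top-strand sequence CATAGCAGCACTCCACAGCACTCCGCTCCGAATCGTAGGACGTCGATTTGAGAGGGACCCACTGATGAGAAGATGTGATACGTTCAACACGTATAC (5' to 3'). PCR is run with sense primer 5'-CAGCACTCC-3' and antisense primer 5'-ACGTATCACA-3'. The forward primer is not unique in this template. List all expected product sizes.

The forward primer CAGCACTCC matches the top strand at positions 6–14, 16–24.
The reverse primer's reverse complement is TGTGATACGT, matching at positions 74–83.
Each forward site pairs with the reverse site to give a product ending at position 83: sizes 78, 68 bp.

78 bp, 68 bp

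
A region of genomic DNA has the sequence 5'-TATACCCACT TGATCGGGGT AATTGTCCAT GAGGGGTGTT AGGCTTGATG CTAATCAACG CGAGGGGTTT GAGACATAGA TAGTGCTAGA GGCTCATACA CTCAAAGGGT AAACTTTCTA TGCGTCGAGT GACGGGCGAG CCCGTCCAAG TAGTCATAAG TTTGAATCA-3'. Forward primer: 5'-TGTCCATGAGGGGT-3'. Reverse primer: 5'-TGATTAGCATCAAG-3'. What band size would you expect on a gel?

34 bp

Scanning the template, TGTCCATGAGGGGT occurs at positions 24–37; this primer anneals to the bottom strand there with its 3' end pointing downstream.
The reverse primer's reverse complement is CTTGATGCTAATCA, which matches the template at positions 44–57.
Product length = (reverse-primer end) − (forward-primer start) + 1 = 57 − 24 + 1 = 34 bp.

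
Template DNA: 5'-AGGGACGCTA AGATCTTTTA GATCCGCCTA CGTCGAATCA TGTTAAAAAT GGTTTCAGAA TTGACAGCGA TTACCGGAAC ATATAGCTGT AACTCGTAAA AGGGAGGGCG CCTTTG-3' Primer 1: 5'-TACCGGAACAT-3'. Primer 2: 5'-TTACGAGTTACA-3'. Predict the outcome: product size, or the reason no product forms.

Yes — a 28 bp product.

Primer 1 (TACCGGAACAT) matches the top strand at positions 72–82; it acts as a forward primer.
Primer 2's reverse complement is TGTAACTCGTAA, matching the top strand at positions 88–99; it acts as a reverse primer.
The 3' ends face each other across positions 72–99, giving a 28 bp product.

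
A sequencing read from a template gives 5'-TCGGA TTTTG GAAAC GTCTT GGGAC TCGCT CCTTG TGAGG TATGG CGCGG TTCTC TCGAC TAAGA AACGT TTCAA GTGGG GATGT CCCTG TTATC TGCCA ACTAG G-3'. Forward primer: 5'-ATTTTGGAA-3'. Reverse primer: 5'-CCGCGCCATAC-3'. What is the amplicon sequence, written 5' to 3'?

Scanning the template, ATTTTGGAA occurs at positions 5–13; this primer anneals to the bottom strand there with its 3' end pointing downstream.
The reverse primer's reverse complement is GTATGGCGCGG, which matches the template at positions 40–50.
The product is the template from position 5 through 50 (46 bp).

5'-ATTTTGGAAACGTCTTGGGACTCGCTCCTTGTGAGGTATGGCGCGG-3'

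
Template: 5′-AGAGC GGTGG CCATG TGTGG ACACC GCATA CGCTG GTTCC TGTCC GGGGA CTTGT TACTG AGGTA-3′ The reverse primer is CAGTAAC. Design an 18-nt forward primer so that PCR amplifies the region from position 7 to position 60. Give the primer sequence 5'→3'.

The reverse primer's reverse complement GTTACTG matches the template at positions 54–60; the product starts at position 7.
The forward primer is identical to the top strand over positions 7–24: GTGGCCATGTGTGGACAC.

5'-GTGGCCATGTGTGGACAC-3'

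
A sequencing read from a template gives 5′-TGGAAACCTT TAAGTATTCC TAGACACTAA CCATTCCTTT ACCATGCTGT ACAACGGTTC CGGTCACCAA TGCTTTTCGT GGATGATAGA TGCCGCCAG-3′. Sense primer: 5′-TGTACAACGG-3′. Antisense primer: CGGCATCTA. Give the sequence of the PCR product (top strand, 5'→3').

5'-TGTACAACGGTTCCGGTCACCAATGCTTTTCGTGGATGATAGATGCCG-3'

Forward primer TGTACAACGG is found on the top strand at positions 48–57.
Taking the reverse complement of CGGCATCTA gives TAGATGCCG, found at positions 87–95 on the template; the primer anneals here to the top strand with its 3' end pointing upstream.
The product is the template from position 48 through 95 (48 bp).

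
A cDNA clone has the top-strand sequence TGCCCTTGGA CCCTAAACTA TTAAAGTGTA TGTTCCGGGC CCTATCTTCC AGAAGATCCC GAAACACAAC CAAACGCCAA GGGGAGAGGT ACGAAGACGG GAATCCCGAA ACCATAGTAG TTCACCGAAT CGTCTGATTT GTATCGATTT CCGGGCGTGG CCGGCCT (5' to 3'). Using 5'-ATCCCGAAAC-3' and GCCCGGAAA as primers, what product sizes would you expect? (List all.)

101 bp, 54 bp

The forward primer ATCCCGAAAC matches the top strand at positions 56–65, 103–112.
The reverse primer's reverse complement is TTTCCGGGC, matching at positions 148–156.
Each forward site pairs with the reverse site to give a product ending at position 156: sizes 101, 54 bp.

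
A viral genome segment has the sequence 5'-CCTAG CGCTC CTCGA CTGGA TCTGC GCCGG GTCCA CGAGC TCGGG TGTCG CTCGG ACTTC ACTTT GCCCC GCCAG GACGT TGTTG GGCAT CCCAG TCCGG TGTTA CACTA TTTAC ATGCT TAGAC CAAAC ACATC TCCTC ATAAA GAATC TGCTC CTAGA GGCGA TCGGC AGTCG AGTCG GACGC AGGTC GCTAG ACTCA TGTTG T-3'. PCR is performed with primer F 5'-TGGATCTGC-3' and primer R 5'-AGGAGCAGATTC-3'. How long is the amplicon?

141 bp

Forward primer TGGATCTGC is found on the top strand at positions 17–25.
Taking the reverse complement of AGGAGCAGATTC gives GAATCTGCTCCT, found at positions 146–157 on the template; the primer anneals here to the top strand with its 3' end pointing upstream.
The product runs from position 17 to position 157, so its length is 157 − 17 + 1 = 141 bp.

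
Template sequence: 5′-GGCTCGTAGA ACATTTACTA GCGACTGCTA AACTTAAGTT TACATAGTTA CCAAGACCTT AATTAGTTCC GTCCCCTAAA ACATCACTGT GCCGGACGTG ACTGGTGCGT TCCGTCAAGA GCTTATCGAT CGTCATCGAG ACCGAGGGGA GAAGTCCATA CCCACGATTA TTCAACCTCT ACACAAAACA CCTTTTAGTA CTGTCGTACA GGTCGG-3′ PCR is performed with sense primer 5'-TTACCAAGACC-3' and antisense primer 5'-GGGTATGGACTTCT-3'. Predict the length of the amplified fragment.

116 bp

Scanning the template, TTACCAAGACC occurs at positions 48–58; this primer anneals to the bottom strand there with its 3' end pointing downstream.
The reverse primer's reverse complement is AGAAGTCCATACCC, which matches the template at positions 150–163.
The product runs from position 48 to position 163, so its length is 163 − 48 + 1 = 116 bp.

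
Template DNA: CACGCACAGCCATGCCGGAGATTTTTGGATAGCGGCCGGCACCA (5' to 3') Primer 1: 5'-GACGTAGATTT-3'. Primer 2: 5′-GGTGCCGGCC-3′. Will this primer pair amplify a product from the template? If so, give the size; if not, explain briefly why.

No product — primer 1 has no binding site in the template.

Primer 1 (GACGTAGATTT) does not match the top strand, and its reverse complement AAATCTACGTC does not match either.
With no annealing site for primer 1, no amplification occurs.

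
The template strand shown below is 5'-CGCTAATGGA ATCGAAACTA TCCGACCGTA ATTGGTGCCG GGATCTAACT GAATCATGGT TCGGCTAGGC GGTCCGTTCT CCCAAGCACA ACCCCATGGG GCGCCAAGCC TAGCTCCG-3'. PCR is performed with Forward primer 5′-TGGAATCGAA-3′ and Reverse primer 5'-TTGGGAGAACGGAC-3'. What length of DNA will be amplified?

79 bp

Scanning the template, TGGAATCGAA occurs at positions 7–16; this primer anneals to the bottom strand there with its 3' end pointing downstream.
The reverse primer's reverse complement is GTCCGTTCTCCCAA, which matches the template at positions 72–85.
The product runs from position 7 to position 85, so its length is 85 − 7 + 1 = 79 bp.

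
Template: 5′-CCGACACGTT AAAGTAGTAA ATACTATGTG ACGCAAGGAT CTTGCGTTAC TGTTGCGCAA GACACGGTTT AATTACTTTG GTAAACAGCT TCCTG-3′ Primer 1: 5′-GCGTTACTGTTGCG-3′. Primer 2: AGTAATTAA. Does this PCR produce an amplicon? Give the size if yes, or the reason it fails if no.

Yes — a 34 bp product.

Primer 1 (GCGTTACTGTTGCG) matches the top strand at positions 44–57; it acts as a forward primer.
Primer 2's reverse complement is TTAATTACT, matching the top strand at positions 69–77; it acts as a reverse primer.
The 3' ends face each other across positions 44–77, giving a 34 bp product.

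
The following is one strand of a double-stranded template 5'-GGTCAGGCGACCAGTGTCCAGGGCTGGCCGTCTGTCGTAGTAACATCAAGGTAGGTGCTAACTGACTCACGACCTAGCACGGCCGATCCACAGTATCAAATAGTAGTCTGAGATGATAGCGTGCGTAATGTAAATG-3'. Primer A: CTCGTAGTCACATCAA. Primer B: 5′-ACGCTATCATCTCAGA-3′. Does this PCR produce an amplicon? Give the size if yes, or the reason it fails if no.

Primer A (CTCGTAGTCACATCAA) does not match the top strand, and its reverse complement TTGATGTGACTACGAG does not match either.
With no annealing site for primer A, no amplification occurs.

No product — primer A has no binding site in the template.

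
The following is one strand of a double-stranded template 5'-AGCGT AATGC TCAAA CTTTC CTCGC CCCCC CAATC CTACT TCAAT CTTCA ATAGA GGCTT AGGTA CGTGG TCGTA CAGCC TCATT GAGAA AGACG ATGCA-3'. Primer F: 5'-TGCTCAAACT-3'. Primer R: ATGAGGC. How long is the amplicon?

The forward primer matches the template at positions 8–17.
The reverse primer's reverse complement is GCCTCAT, which matches the template at positions 78–84.
The product runs from position 8 to position 84, so its length is 84 − 8 + 1 = 77 bp.

77 bp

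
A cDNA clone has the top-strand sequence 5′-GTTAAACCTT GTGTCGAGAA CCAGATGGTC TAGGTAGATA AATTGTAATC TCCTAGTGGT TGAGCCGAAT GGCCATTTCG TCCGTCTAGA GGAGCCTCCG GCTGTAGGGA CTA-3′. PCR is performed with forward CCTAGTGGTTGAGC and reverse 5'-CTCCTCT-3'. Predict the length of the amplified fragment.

43 bp

The forward primer matches the template at positions 52–65.
Taking the reverse complement of CTCCTCT gives AGAGGAG, found at positions 88–94 on the template; the primer anneals here to the top strand with its 3' end pointing upstream.
Amplicon spans positions 52–94: 43 bp.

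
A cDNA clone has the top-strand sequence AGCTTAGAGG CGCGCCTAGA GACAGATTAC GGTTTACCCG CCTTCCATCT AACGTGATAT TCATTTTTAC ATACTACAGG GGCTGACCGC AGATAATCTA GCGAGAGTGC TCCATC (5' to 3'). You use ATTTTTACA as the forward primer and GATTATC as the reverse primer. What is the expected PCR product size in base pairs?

36 bp

Forward primer ATTTTTACA is found on the top strand at positions 63–71.
Reverse complement of the reverse primer: GATAATC. This occurs on the top strand at positions 92–98.
Amplicon spans positions 63–98: 36 bp.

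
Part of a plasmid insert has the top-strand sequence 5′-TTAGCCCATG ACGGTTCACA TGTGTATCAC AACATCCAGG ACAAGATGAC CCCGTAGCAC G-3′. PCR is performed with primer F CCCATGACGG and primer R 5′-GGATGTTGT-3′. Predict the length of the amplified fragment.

33 bp

Forward primer CCCATGACGG is found on the top strand at positions 5–14.
Reverse complement of the reverse primer: ACAACATCC. This occurs on the top strand at positions 29–37.
Product length = (reverse-primer end) − (forward-primer start) + 1 = 37 − 5 + 1 = 33 bp.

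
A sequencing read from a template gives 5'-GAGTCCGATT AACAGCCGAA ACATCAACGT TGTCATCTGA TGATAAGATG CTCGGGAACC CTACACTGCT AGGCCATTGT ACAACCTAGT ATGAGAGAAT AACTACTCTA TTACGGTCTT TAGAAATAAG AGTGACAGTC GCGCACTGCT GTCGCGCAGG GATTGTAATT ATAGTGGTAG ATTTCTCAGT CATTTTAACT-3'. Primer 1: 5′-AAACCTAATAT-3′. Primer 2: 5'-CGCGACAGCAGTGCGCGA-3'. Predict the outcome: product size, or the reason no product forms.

No product — primer 1 has no binding site in the template.

Primer 1 (AAACCTAATAT) does not match the top strand, and its reverse complement ATATTAGGTTT does not match either.
With no annealing site for primer 1, no amplification occurs.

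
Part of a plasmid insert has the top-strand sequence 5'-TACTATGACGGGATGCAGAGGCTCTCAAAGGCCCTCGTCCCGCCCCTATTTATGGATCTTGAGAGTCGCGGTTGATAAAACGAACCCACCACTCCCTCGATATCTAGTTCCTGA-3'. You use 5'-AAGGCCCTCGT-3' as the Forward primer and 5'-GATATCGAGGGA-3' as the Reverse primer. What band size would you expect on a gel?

Forward primer AAGGCCCTCGT is found on the top strand at positions 28–38.
The reverse primer's reverse complement is TCCCTCGATATC, which matches the template at positions 93–104.
Product length = (reverse-primer end) − (forward-primer start) + 1 = 104 − 28 + 1 = 77 bp.

77 bp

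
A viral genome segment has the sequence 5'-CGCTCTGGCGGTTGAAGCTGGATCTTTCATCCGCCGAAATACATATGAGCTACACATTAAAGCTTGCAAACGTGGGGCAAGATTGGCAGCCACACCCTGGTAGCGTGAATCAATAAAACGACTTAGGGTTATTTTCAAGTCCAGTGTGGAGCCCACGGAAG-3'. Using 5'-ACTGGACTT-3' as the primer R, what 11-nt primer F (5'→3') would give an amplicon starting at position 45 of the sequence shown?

The reverse primer's reverse complement AAGTCCAGT matches the template at positions 137–145; the product starts at position 45.
The forward primer is identical to the top strand over positions 45–55: ATGAGCTACAC.

5'-ATGAGCTACAC-3'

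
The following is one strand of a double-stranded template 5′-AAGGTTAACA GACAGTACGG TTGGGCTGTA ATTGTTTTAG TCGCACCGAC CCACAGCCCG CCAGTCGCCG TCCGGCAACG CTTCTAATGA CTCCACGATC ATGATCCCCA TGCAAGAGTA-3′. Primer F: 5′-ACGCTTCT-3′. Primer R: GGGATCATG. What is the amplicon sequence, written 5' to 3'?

Scanning the template, ACGCTTCT occurs at positions 78–85; this primer anneals to the bottom strand there with its 3' end pointing downstream.
Reverse complement of the reverse primer: CATGATCCC. This occurs on the top strand at positions 100–108.
The product is the template from position 78 through 108 (31 bp).

5'-ACGCTTCTAATGACTCCACGATCATGATCCC-3'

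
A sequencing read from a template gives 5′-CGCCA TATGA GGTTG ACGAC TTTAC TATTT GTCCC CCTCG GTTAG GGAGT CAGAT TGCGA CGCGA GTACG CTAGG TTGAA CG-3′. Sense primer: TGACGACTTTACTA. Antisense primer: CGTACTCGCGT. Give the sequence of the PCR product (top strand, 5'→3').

5'-TGACGACTTTACTATTTGTCCCCCTCGGTTAGGGAGTCAGATTGCGACGCGAGTACG-3'

The forward primer matches the template at positions 14–27.
Reverse complement of the reverse primer: ACGCGAGTACG. This occurs on the top strand at positions 60–70.
The product is the template from position 14 through 70 (57 bp).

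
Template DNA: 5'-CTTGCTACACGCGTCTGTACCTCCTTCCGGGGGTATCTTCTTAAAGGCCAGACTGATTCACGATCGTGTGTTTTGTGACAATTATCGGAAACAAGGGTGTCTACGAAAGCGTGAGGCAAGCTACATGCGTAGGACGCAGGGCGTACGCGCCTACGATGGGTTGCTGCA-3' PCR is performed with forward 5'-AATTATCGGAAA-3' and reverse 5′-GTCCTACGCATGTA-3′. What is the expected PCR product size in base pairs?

The forward primer matches the template at positions 80–91.
The reverse primer's reverse complement is TACATGCGTAGGAC, which matches the template at positions 122–135.
Amplicon spans positions 80–135: 56 bp.

56 bp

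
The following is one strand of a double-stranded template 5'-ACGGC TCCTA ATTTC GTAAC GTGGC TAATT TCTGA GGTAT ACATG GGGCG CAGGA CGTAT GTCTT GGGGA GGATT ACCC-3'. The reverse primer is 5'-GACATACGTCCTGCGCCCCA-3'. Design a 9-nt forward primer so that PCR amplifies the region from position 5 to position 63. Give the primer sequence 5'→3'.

5'-CTCCTAATT-3'

The reverse primer's reverse complement TGGGGCGCAGGACGTATGTC matches the template at positions 44–63; the product starts at position 5.
The forward primer is identical to the top strand over positions 5–13: CTCCTAATT.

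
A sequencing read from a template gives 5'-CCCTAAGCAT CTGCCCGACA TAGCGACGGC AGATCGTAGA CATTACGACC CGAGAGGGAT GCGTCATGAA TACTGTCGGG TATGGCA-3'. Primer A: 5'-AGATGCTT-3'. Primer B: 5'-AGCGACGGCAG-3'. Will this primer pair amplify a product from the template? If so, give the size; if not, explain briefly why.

Primer A (AGATGCTT) has reverse complement AAGCATCT, which matches the top strand at positions 5–12; primer A anneals to the top strand there with its 3' end pointing upstream toward position 5.
Primer B (AGCGACGGCAG) matches the top strand directly at positions 22–32; it anneals to the bottom strand with its 3' end pointing downstream toward position 32.
The 3' ends diverge (primer A extends toward position 1, primer B toward position 87), so the primers never converge on a shared product.

No product — the primers' 3' ends point away from each other.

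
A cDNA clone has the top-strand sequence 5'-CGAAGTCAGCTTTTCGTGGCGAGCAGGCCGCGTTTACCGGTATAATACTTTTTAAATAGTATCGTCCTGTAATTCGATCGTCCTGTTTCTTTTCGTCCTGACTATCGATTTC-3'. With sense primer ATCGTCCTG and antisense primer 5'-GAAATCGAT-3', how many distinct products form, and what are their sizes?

Two products: 52 bp, 36 bp

The forward primer ATCGTCCTG matches the top strand at positions 61–69, 77–85.
The reverse primer's reverse complement is ATCGATTTC, matching at positions 104–112.
Each forward site pairs with the reverse site to give a product ending at position 112: sizes 52, 36 bp.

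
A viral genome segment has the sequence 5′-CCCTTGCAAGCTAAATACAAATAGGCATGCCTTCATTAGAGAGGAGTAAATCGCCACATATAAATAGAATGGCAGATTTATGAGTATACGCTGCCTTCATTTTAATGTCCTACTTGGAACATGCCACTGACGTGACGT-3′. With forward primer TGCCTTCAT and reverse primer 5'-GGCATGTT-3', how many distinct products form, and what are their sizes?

Two products: 98 bp, 34 bp

The forward primer TGCCTTCAT matches the top strand at positions 28–36, 92–100.
The reverse primer's reverse complement is AACATGCC, matching at positions 118–125.
Each forward site pairs with the reverse site to give a product ending at position 125: sizes 98, 34 bp.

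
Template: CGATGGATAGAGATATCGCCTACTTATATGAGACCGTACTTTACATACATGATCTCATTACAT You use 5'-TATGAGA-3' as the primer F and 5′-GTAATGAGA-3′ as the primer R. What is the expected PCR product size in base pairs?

35 bp

Scanning the template, TATGAGA occurs at positions 27–33; this primer anneals to the bottom strand there with its 3' end pointing downstream.
Taking the reverse complement of GTAATGAGA gives TCTCATTAC, found at positions 53–61 on the template; the primer anneals here to the top strand with its 3' end pointing upstream.
The product runs from position 27 to position 61, so its length is 61 − 27 + 1 = 35 bp.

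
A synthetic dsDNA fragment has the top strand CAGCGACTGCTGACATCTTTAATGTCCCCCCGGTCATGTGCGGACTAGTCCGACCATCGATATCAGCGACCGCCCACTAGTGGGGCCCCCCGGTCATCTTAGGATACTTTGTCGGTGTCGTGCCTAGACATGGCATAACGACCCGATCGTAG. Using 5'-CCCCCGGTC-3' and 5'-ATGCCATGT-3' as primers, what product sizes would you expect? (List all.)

The forward primer CCCCCGGTC matches the top strand at positions 27–35, 87–95.
The reverse primer's reverse complement is ACATGGCAT, matching at positions 128–136.
Each forward site pairs with the reverse site to give a product ending at position 136: sizes 110, 50 bp.

110 bp, 50 bp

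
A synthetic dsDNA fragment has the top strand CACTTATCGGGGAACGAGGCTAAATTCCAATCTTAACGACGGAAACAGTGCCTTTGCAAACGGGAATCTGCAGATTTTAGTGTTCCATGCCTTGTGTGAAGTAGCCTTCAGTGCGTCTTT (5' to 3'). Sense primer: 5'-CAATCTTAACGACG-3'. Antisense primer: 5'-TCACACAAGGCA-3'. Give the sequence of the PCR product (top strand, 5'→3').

5'-CAATCTTAACGACGGAAACAGTGCCTTTGCAAACGGGAATCTGCAGATTTTAGTGTTCCATGCCTTGTGTGA-3'

Forward primer CAATCTTAACGACG is found on the top strand at positions 28–41.
The reverse primer's reverse complement is TGCCTTGTGTGA, which matches the template at positions 88–99.
The product is the template from position 28 through 99 (72 bp).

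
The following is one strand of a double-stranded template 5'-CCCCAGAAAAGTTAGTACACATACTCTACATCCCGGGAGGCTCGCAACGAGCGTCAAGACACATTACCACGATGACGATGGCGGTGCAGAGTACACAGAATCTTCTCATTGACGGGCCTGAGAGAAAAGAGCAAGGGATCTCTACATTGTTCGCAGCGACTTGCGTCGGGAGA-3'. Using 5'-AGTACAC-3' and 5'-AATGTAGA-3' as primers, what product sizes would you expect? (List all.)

The forward primer AGTACAC matches the top strand at positions 14–20, 90–96.
The reverse primer's reverse complement is TCTACATT, matching at positions 141–148.
Each forward site pairs with the reverse site to give a product ending at position 148: sizes 135, 59 bp.

135 bp, 59 bp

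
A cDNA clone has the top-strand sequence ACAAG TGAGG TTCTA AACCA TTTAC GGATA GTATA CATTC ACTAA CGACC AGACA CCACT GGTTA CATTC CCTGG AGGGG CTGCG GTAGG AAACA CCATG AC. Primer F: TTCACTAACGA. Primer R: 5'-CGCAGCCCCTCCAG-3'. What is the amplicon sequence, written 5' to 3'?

Scanning the template, TTCACTAACGA occurs at positions 38–48; this primer anneals to the bottom strand there with its 3' end pointing downstream.
Reverse complement of the reverse primer: CTGGAGGGGCTGCG. This occurs on the top strand at positions 72–85.
The product is the template from position 38 through 85 (48 bp).

5'-TTCACTAACGACCAGACACCACTGGTTACATTCCCTGGAGGGGCTGCG-3'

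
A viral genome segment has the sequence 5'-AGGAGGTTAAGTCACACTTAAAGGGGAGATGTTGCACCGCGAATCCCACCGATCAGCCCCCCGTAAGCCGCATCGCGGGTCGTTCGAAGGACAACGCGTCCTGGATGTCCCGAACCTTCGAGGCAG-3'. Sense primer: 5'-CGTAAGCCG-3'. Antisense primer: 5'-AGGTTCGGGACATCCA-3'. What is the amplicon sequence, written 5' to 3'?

Forward primer CGTAAGCCG is found on the top strand at positions 62–70.
Taking the reverse complement of AGGTTCGGGACATCCA gives TGGATGTCCCGAACCT, found at positions 102–117 on the template; the primer anneals here to the top strand with its 3' end pointing upstream.
The product is the template from position 62 through 117 (56 bp).

5'-CGTAAGCCGCATCGCGGGTCGTTCGAAGGACAACGCGTCCTGGATGTCCCGAACCT-3'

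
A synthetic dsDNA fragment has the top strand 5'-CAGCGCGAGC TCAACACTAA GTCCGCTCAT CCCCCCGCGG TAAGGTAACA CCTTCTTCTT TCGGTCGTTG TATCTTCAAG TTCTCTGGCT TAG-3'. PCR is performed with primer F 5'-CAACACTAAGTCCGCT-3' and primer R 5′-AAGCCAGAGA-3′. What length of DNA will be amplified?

80 bp

Scanning the template, CAACACTAAGTCCGCT occurs at positions 12–27; this primer anneals to the bottom strand there with its 3' end pointing downstream.
The reverse primer's reverse complement is TCTCTGGCTT, which matches the template at positions 82–91.
Product length = (reverse-primer end) − (forward-primer start) + 1 = 91 − 12 + 1 = 80 bp.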